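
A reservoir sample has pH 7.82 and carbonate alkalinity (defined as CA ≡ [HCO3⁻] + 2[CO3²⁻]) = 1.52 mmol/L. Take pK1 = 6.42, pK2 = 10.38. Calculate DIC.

CA = [HCO3⁻] + 2[CO3²⁻] = (α₁ + 2α₂)·DIC
At pH 7.82: [H⁺]/K1 = 10^-1.40 = 0.039811, K2/[H⁺] = 10^-2.56 = 0.0027542
α₁ = 1/(1 + 0.039811 + 0.0027542) = 1/1.0426 = 0.9592; α₂ = α₁·K2/[H⁺] = 0.002642
α₁ + 2α₂ = 0.9645
DIC = CA / (α₁ + 2α₂) = 1.52 / 0.9645 = 1.58 mmol/L

DIC = 1.58 mmol/L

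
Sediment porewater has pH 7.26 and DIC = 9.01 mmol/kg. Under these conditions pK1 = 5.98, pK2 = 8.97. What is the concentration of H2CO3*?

α₀ = 1 / (1 + K1/[H⁺] + K1K2/[H⁺]²) = 1 / (1 + 10^+1.28 + 10^-0.43)
   = 1 / (1 + 19.055 + 0.37154) = 1/20.426 = 0.04896
[CO2*] = α₀ × DIC = 0.04896 × 9.01 = 0.441 mmol/kg

[CO2*] = 0.441 mmol/kg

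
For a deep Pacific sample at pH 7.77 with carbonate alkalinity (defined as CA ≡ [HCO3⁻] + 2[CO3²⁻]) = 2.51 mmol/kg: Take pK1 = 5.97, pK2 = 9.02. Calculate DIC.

CA = [HCO3⁻] + 2[CO3²⁻] = (α₁ + 2α₂)·DIC
At pH 7.77: [H⁺]/K1 = 10^-1.80 = 0.015849, K2/[H⁺] = 10^-1.25 = 0.056234
α₁ = 1/(1 + 0.015849 + 0.056234) = 1/1.0721 = 0.9328; α₂ = α₁·K2/[H⁺] = 0.05245
α₁ + 2α₂ = 1.0377
DIC = CA / (α₁ + 2α₂) = 2.51 / 1.0377 = 2.42 mmol/kg

DIC = 2.42 mmol/kg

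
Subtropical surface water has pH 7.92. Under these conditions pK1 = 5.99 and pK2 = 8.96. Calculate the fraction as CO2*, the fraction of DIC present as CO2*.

α₀ = 0.0107

α₀ = 1 / (1 + K1/[H⁺] + K1K2/[H⁺]²) = 1 / (1 + 10^+1.93 + 10^+0.89)
   = 1 / (1 + 85.114 + 7.7625) = 1/93.876 = 0.01065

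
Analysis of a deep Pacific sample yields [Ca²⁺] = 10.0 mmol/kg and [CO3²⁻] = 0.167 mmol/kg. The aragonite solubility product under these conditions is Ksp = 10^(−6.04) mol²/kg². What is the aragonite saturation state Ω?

Ksp = 10^(−6.04) = 9.120×10^-7
Ω = [Ca²⁺][CO3²⁻]/Ksp = (10.0×10^-3)(0.167×10^-3) / 9.120×10^-7 = 1.83

Ω = 1.83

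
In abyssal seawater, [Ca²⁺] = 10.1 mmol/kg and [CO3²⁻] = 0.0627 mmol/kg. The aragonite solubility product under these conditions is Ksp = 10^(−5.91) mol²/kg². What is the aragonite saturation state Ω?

Ω = 0.515

Ksp = 10^(−5.91) = 1.230×10^-6
Ω = [Ca²⁺][CO3²⁻]/Ksp = (10.1×10^-3)(0.0627×10^-3) / 1.230×10^-6 = 0.515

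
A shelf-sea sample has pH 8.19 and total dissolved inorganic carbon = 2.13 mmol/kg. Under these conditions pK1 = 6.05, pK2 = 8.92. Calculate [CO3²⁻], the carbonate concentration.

[CO3²⁻] = 0.332 mmol/kg

α₂ = 1 / (1 + [H⁺]/K2 + [H⁺]²/(K1K2)) = 1 / (1 + 10^+0.73 + 10^-1.41)
   = 1 / (1 + 5.3703 + 0.038905) = 1/6.4092 = 0.1560
[CO3²⁻] = α₂ × DIC = 0.1560 × 2.13 = 0.332 mmol/kg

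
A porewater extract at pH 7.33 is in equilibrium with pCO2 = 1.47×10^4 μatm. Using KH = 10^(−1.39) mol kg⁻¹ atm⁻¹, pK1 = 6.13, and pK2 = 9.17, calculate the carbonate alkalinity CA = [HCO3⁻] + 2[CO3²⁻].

CA = 9.77 mmol/kg

[CO2*] = KH · pCO2 = 10^(−1.39) × 1.47×10^4×10^-6 = 5.988×10^-4 mol/kg
α₀ = 1/(1 + K1/[H⁺] + K1K2/[H⁺]²) = 1/(1 + 10^+1.20 + 10^-0.64) = 0.05855
DIC = [CO2*]/α₀ = 5.988×10^-4 / 0.05855 = 10.23 mmol/kg
CA = (α₁ + 2α₂)·DIC = (0.9280 + 2×0.01341) × 10.23 = 9.77 mmol/kg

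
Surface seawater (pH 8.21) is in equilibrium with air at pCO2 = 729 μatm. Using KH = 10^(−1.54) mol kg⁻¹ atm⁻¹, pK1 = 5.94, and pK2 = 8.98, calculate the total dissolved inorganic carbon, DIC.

[CO2*] = KH · pCO2 = 10^(−1.54) × 729×10^-6 = 2.102×10^-5 mol/kg
α₀ = 1/(1 + K1/[H⁺] + K1K2/[H⁺]²) = 1/(1 + 10^+2.27 + 10^+1.50) = 0.004570
DIC = [CO2*]/α₀ = 2.102×10^-5 / 0.004570 = 4.60 mmol/kg

DIC = 4.60 mmol/kg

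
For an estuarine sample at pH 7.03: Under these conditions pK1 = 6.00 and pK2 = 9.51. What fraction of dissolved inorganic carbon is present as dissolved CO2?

α₀ = 0.0851

α₀ = 1 / (1 + K1/[H⁺] + K1K2/[H⁺]²) = 1 / (1 + 10^+1.03 + 10^-1.45)
   = 1 / (1 + 10.715 + 0.035481) = 1/11.751 = 0.08510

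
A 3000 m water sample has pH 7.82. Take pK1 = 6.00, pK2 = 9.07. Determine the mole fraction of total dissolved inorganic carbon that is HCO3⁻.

α₁ = 0.933

α₁ = 1 / (1 + [H⁺]/K1 + K2/[H⁺]) = 1 / (1 + 10^-1.82 + 10^-1.25)
   = 1 / (1 + 0.015136 + 0.056234) = 1/1.0714 = 0.9334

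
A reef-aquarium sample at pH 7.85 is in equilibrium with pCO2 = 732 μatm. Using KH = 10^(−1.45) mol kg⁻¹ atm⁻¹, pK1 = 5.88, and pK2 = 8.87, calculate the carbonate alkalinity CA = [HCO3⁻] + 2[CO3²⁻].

CA = 2.89 mmol/kg

[CO2*] = KH · pCO2 = 10^(−1.45) × 732×10^-6 = 2.597×10^-5 mol/kg
α₀ = 1/(1 + K1/[H⁺] + K1K2/[H⁺]²) = 1/(1 + 10^+1.97 + 10^+0.95) = 0.009686
DIC = [CO2*]/α₀ = 2.597×10^-5 / 0.009686 = 2.681 mmol/kg
CA = (α₁ + 2α₂)·DIC = (0.9040 + 2×0.08633) × 2.681 = 2.89 mmol/kg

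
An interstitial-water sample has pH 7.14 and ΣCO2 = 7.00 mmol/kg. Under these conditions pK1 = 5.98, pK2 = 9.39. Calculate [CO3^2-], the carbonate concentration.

α₂ = 1 / (1 + [H⁺]/K2 + [H⁺]²/(K1K2)) = 1 / (1 + 10^+2.25 + 10^+1.09)
   = 1 / (1 + 177.83 + 12.303) = 1/191.13 = 0.005232
[CO3²⁻] = α₂ × DIC = 0.005232 × 7.00 = 0.0366 mmol/kg

[CO3²⁻] = 0.0366 mmol/kg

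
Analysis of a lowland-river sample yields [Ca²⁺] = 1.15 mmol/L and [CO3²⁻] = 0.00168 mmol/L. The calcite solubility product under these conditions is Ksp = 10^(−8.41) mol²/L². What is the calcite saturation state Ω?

Ksp = 10^(−8.41) = 3.890×10^-9
Ω = [Ca²⁺][CO3²⁻]/Ksp = (1.15×10^-3)(0.00168×10^-3) / 3.890×10^-9 = 0.497

Ω = 0.497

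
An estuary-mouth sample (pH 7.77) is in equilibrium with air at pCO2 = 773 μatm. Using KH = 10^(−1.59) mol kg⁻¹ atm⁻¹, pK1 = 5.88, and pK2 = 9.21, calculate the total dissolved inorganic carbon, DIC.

[CO2*] = KH · pCO2 = 10^(−1.59) × 773×10^-6 = 1.987×10^-5 mol/kg
α₀ = 1/(1 + K1/[H⁺] + K1K2/[H⁺]²) = 1/(1 + 10^+1.89 + 10^+0.45) = 0.01228
DIC = [CO2*]/α₀ = 1.987×10^-5 / 0.01228 = 1.62 mmol/kg

DIC = 1.62 mmol/kg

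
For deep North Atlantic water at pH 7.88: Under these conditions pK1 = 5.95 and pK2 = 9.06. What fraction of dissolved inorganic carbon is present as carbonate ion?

α₂ = 0.0613

α₂ = 1 / (1 + [H⁺]/K2 + [H⁺]²/(K1K2)) = 1 / (1 + 10^+1.18 + 10^-0.75)
   = 1 / (1 + 15.136 + 0.17783) = 1/16.313 = 0.06130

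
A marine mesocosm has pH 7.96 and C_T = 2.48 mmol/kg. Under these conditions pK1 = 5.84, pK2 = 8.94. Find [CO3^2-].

[CO3²⁻] = 0.233 mmol/kg

α₂ = 1 / (1 + [H⁺]/K2 + [H⁺]²/(K1K2)) = 1 / (1 + 10^+0.98 + 10^-1.14)
   = 1 / (1 + 9.5499 + 0.072444) = 1/10.622 = 0.09414
[CO3²⁻] = α₂ × DIC = 0.09414 × 2.48 = 0.233 mmol/kg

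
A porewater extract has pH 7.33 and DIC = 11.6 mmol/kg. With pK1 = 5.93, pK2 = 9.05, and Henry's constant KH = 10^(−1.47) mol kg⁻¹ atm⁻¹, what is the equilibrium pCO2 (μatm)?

pCO2 = 1.29×10^4 μatm

α₀ = 1 / (1 + K1/[H⁺] + K1K2/[H⁺]²) = 1 / (1 + 10^+1.40 + 10^-0.32)
   = 1 / (1 + 25.119 + 0.47863) = 1/26.597 = 0.03760
[CO2*] = α₀ × DIC = 0.03760 × 11.6 = 0.4361 mmol/kg
pCO2 = [CO2*]/KH = 4.361×10^-4 / 3.388×10^-2 = 1.29×10^4 μatm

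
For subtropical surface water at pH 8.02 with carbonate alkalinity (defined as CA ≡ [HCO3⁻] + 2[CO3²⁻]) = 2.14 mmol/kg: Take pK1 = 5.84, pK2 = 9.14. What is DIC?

CA = [HCO3⁻] + 2[CO3²⁻] = (α₁ + 2α₂)·DIC
At pH 8.02: [H⁺]/K1 = 10^-2.18 = 0.0066069, K2/[H⁺] = 10^-1.12 = 0.075858
α₁ = 1/(1 + 0.0066069 + 0.075858) = 1/1.0825 = 0.9238; α₂ = α₁·K2/[H⁺] = 0.07008
α₁ + 2α₂ = 1.0640
DIC = CA / (α₁ + 2α₂) = 2.14 / 1.0640 = 2.01 mmol/kg

DIC = 2.01 mmol/kg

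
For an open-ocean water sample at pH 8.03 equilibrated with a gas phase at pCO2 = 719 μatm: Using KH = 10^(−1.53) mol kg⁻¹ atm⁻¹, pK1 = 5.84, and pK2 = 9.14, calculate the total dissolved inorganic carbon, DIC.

[CO2*] = KH · pCO2 = 10^(−1.53) × 719×10^-6 = 2.122×10^-5 mol/kg
α₀ = 1/(1 + K1/[H⁺] + K1K2/[H⁺]²) = 1/(1 + 10^+2.19 + 10^+1.08) = 0.005956
DIC = [CO2*]/α₀ = 2.122×10^-5 / 0.005956 = 3.56 mmol/kg

DIC = 3.56 mmol/kg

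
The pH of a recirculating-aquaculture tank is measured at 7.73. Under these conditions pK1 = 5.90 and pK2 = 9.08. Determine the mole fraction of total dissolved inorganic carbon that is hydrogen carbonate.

α₁ = 1 / (1 + [H⁺]/K1 + K2/[H⁺]) = 1 / (1 + 10^-1.83 + 10^-1.35)
   = 1 / (1 + 0.014791 + 0.044668) = 1/1.0595 = 0.9439

α₁ = 0.944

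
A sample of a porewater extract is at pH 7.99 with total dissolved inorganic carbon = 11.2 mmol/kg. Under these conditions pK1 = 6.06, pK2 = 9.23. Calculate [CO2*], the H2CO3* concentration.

[CO2*] = 0.123 mmol/kg

α₀ = 1 / (1 + K1/[H⁺] + K1K2/[H⁺]²) = 1 / (1 + 10^+1.93 + 10^+0.69)
   = 1 / (1 + 85.114 + 4.8978) = 1/91.012 = 0.01099
[CO2*] = α₀ × DIC = 0.01099 × 11.2 = 0.123 mmol/kg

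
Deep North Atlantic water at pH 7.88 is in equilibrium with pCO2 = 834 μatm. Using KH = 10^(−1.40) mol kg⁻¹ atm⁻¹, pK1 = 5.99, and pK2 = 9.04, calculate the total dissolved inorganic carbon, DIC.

[CO2*] = KH · pCO2 = 10^(−1.40) × 834×10^-6 = 3.320×10^-5 mol/kg
α₀ = 1/(1 + K1/[H⁺] + K1K2/[H⁺]²) = 1/(1 + 10^+1.89 + 10^+0.73) = 0.01191
DIC = [CO2*]/α₀ = 3.320×10^-5 / 0.01191 = 2.79 mmol/kg

DIC = 2.79 mmol/kg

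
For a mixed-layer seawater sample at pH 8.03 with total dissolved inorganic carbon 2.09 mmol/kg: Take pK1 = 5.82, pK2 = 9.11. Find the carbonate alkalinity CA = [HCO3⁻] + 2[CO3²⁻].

CA = [HCO3⁻] + 2[CO3²⁻] = (α₁ + 2α₂)·DIC
At pH 8.03: [H⁺]/K1 = 10^-2.21 = 0.0061660, K2/[H⁺] = 10^-1.08 = 0.083176
α₁ = 1/(1 + 0.0061660 + 0.083176) = 1/1.0893 = 0.9180; α₂ = α₁·K2/[H⁺] = 0.07635
α₁ + 2α₂ = 1.0707
CA = 1.0707 × 2.09 = 2.24 mmol/kg

CA = 2.24 mmol/kg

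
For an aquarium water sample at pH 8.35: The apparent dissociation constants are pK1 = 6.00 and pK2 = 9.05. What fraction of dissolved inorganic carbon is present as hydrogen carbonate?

α₁ = 0.831

α₁ = 1 / (1 + [H⁺]/K1 + K2/[H⁺]) = 1 / (1 + 10^-2.35 + 10^-0.70)
   = 1 / (1 + 0.0044668 + 0.19953) = 1/1.2040 = 0.8306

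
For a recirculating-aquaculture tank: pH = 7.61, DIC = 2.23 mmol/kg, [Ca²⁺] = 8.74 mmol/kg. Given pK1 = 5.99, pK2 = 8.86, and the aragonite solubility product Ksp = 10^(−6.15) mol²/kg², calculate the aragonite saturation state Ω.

Ω = 1.43

α₂ = 1 / (1 + [H⁺]/K2 + [H⁺]²/(K1K2)) = 1 / (1 + 10^+1.25 + 10^-0.37)
   = 1 / (1 + 17.783 + 0.42658) = 1/19.209 = 0.05206
[CO3²⁻] = α₂ × DIC = 0.05206 × 2.23 = 0.1161 mmol/kg
Ksp = 10^(−6.15) = 7.079×10^-7
Ω = [Ca²⁺][CO3²⁻]/Ksp = (8.74×10^-3)(1.161×10^-4) / 7.079×10^-7 = 1.43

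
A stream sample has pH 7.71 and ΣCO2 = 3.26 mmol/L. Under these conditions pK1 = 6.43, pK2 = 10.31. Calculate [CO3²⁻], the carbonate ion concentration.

[CO3²⁻] = 7.76 μmol/L

α₂ = 1 / (1 + [H⁺]/K2 + [H⁺]²/(K1K2)) = 1 / (1 + 10^+2.60 + 10^+1.32)
   = 1 / (1 + 398.11 + 20.893) = 1/420.00 = 0.002381
[CO3²⁻] = α₂ × DIC = 0.002381 × 3.26 = 0.00776 mmol/L = 7.76 μmol/L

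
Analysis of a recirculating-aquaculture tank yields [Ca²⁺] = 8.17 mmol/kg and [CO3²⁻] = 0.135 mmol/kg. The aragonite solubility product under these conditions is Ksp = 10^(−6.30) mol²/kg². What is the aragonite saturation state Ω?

Ω = 2.20

Ksp = 10^(−6.30) = 5.012×10^-7
Ω = [Ca²⁺][CO3²⁻]/Ksp = (8.17×10^-3)(0.135×10^-3) / 5.012×10^-7 = 2.20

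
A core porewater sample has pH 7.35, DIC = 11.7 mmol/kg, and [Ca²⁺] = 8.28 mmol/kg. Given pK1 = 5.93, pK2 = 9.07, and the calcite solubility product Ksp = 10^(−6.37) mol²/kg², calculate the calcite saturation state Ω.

α₂ = 1 / (1 + [H⁺]/K2 + [H⁺]²/(K1K2)) = 1 / (1 + 10^+1.72 + 10^+0.30)
   = 1 / (1 + 52.481 + 1.9953) = 1/55.476 = 0.01803
[CO3²⁻] = α₂ × DIC = 0.01803 × 11.7 = 0.2109 mmol/kg
Ksp = 10^(−6.37) = 4.266×10^-7
Ω = [Ca²⁺][CO3²⁻]/Ksp = (8.28×10^-3)(2.109×10^-4) / 4.266×10^-7 = 4.09

Ω = 4.09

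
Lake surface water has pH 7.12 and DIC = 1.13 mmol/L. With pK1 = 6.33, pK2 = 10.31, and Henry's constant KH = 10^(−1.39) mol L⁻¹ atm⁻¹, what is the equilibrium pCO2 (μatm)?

pCO2 = 3870 μatm

α₀ = 1 / (1 + K1/[H⁺] + K1K2/[H⁺]²) = 1 / (1 + 10^+0.79 + 10^-2.40)
   = 1 / (1 + 6.1660 + 0.0039811) = 1/7.1699 = 0.1395
[CO2*] = α₀ × DIC = 0.1395 × 1.13 = 0.1576 mmol/L
pCO2 = [CO2*]/KH = 1.576×10^-4 / 4.074×10^-2 = 3870 μatm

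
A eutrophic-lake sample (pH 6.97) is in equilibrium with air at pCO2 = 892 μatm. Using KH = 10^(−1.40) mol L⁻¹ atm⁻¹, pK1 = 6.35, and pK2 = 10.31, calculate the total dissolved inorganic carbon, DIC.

[CO2*] = KH · pCO2 = 10^(−1.40) × 892×10^-6 = 3.551×10^-5 mol/L
α₀ = 1/(1 + K1/[H⁺] + K1K2/[H⁺]²) = 1/(1 + 10^+0.62 + 10^-2.72) = 0.1934
DIC = [CO2*]/α₀ = 3.551×10^-5 / 0.1934 = 0.184 mmol/L

DIC = 0.184 mmol/L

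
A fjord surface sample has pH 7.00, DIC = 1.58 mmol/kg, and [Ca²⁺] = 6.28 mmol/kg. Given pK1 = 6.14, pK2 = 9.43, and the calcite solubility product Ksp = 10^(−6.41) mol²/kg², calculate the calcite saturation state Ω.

Ω = 0.0830

α₂ = 1 / (1 + [H⁺]/K2 + [H⁺]²/(K1K2)) = 1 / (1 + 10^+2.43 + 10^+1.57)
   = 1 / (1 + 269.15 + 37.154) = 1/307.31 = 0.003254
[CO3²⁻] = α₂ × DIC = 0.003254 × 1.58 = 0.005141 mmol/kg = 5.141 μmol/kg
Ksp = 10^(−6.41) = 3.890×10^-7
Ω = [Ca²⁺][CO3²⁻]/Ksp = (6.28×10^-3)(5.141×10^-6) / 3.890×10^-7 = 0.0830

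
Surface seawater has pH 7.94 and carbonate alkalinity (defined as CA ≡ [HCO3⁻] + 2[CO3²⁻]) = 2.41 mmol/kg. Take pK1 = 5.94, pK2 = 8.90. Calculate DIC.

CA = [HCO3⁻] + 2[CO3²⁻] = (α₁ + 2α₂)·DIC
At pH 7.94: [H⁺]/K1 = 10^-2.00 = 0.010000, K2/[H⁺] = 10^-0.96 = 0.10965
α₁ = 1/(1 + 0.010000 + 0.10965) = 1/1.1196 = 0.8931; α₂ = α₁·K2/[H⁺] = 0.09793
α₁ + 2α₂ = 1.0890
DIC = CA / (α₁ + 2α₂) = 2.41 / 1.0890 = 2.21 mmol/kg

DIC = 2.21 mmol/kg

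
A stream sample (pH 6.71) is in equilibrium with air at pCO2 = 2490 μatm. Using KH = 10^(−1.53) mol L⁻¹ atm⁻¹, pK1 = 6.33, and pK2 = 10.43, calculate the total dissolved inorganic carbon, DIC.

DIC = 0.250 mmol/L

[CO2*] = KH · pCO2 = 10^(−1.53) × 2490×10^-6 = 7.349×10^-5 mol/L
α₀ = 1/(1 + K1/[H⁺] + K1K2/[H⁺]²) = 1/(1 + 10^+0.38 + 10^-3.34) = 0.2942
DIC = [CO2*]/α₀ = 7.349×10^-5 / 0.2942 = 0.250 mmol/L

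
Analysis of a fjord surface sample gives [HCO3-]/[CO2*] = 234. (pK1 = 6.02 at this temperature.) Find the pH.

pH = 8.39

From K1 = [H⁺][HCO3-]/[CO2*]:  pH = pK1 + log₁₀([HCO3-]/[CO2*])
log₁₀(234) = +2.369
pH = 6.02 + (+2.369) = 8.39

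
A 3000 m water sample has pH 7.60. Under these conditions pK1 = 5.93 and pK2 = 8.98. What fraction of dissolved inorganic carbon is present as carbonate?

α₂ = 1 / (1 + [H⁺]/K2 + [H⁺]²/(K1K2)) = 1 / (1 + 10^+1.38 + 10^-0.29)
   = 1 / (1 + 23.988 + 0.51286) = 1/25.501 = 0.03921

α₂ = 0.0392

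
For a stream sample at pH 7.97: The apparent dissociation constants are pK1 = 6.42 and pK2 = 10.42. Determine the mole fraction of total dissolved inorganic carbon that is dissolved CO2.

α₀ = 1 / (1 + K1/[H⁺] + K1K2/[H⁺]²) = 1 / (1 + 10^+1.55 + 10^-0.90)
   = 1 / (1 + 35.481 + 0.12589) = 1/36.607 = 0.02732

α₀ = 0.0273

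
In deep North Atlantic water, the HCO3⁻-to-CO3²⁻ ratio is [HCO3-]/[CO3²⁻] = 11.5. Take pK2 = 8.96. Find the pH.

From K2 = [H⁺][CO3²⁻]/[HCO3-]:  pH = pK2 − log₁₀([HCO3-]/[CO3²⁻])
log₁₀(11.5) = +1.061
pH = 8.96 − (+1.061) = 7.90

pH = 7.90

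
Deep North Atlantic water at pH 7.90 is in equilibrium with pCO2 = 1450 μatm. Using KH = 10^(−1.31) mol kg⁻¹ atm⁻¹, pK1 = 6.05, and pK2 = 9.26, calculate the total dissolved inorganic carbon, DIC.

DIC = 5.32 mmol/kg

[CO2*] = KH · pCO2 = 10^(−1.31) × 1450×10^-6 = 7.102×10^-5 mol/kg
α₀ = 1/(1 + K1/[H⁺] + K1K2/[H⁺]²) = 1/(1 + 10^+1.85 + 10^+0.49) = 0.01335
DIC = [CO2*]/α₀ = 7.102×10^-5 / 0.01335 = 5.32 mmol/kg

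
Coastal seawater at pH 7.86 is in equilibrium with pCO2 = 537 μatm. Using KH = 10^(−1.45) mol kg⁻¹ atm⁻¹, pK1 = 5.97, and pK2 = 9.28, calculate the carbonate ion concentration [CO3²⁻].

[CO2*] = KH · pCO2 = 10^(−1.45) × 537×10^-6 = 1.905×10^-5 mol/kg
α₀ = 1/(1 + K1/[H⁺] + K1K2/[H⁺]²) = 1/(1 + 10^+1.89 + 10^+0.47) = 0.01226
DIC = [CO2*]/α₀ = 1.905×10^-5 / 0.01226 = 1.554 mmol/kg
[CO3²⁻] = α₂·DIC; α₂ = 0.03618, so [CO3²⁻] = 0.03618 × 1.554 = 0.0562 mmol/kg

[CO3²⁻] = 0.0562 mmol/kg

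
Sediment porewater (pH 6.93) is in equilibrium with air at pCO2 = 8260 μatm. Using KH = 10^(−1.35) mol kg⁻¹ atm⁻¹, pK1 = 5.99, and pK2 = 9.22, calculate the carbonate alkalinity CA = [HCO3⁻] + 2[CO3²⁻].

[CO2*] = KH · pCO2 = 10^(−1.35) × 8260×10^-6 = 3.690×10^-4 mol/kg
α₀ = 1/(1 + K1/[H⁺] + K1K2/[H⁺]²) = 1/(1 + 10^+0.94 + 10^-1.35) = 0.1025
DIC = [CO2*]/α₀ = 3.690×10^-4 / 0.1025 = 3.599 mmol/kg
CA = (α₁ + 2α₂)·DIC = (0.8929 + 2×0.004579) × 3.599 = 3.25 mmol/kg

CA = 3.25 mmol/kg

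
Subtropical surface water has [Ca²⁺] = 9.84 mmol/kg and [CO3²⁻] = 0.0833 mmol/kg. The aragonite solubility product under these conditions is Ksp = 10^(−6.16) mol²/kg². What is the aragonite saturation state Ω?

Ω = 1.18

Ksp = 10^(−6.16) = 6.918×10^-7
Ω = [Ca²⁺][CO3²⁻]/Ksp = (9.84×10^-3)(0.0833×10^-3) / 6.918×10^-7 = 1.18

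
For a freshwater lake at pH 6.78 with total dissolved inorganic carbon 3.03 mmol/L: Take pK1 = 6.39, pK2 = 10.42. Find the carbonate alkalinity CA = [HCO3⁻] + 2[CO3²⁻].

CA = 2.15 mmol/L

CA = [HCO3⁻] + 2[CO3²⁻] = (α₁ + 2α₂)·DIC
At pH 6.78: [H⁺]/K1 = 10^-0.39 = 0.40738, K2/[H⁺] = 10^-3.64 = 0.00022909
α₁ = 1/(1 + 0.40738 + 0.00022909) = 1/1.4076 = 0.7104; α₂ = α₁·K2/[H⁺] = 0.0001627
α₁ + 2α₂ = 0.7107
CA = 0.7107 × 3.03 = 2.15 mmol/L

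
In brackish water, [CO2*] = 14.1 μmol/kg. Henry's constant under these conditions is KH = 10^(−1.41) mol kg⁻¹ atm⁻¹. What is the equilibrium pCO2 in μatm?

KH = 10^(−1.41) = 3.890×10^-2 mol kg⁻¹ atm⁻¹
pCO2 = [CO2*]/KH = 14.1×10^-6 / 3.890×10^-2 = 3.62×10^-4 atm = 362 μatm

pCO2 = 362 μatm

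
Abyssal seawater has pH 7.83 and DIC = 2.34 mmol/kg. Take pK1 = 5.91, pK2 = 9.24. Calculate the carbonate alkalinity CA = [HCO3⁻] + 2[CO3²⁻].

CA = 2.40 mmol/kg

CA = [HCO3⁻] + 2[CO3²⁻] = (α₁ + 2α₂)·DIC
At pH 7.83: [H⁺]/K1 = 10^-1.92 = 0.012023, K2/[H⁺] = 10^-1.41 = 0.038905
α₁ = 1/(1 + 0.012023 + 0.038905) = 1/1.0509 = 0.9515; α₂ = α₁·K2/[H⁺] = 0.03702
α₁ + 2α₂ = 1.0256
CA = 1.0256 × 2.34 = 2.40 mmol/kg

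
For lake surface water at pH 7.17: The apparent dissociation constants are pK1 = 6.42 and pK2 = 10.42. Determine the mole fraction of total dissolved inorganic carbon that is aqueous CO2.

α₀ = 1 / (1 + K1/[H⁺] + K1K2/[H⁺]²) = 1 / (1 + 10^+0.75 + 10^-2.50)
   = 1 / (1 + 5.6234 + 0.0031623) = 1/6.6266 = 0.1509

α₀ = 0.151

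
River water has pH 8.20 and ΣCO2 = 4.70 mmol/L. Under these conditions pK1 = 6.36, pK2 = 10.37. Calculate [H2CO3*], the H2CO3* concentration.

α₀ = 1 / (1 + K1/[H⁺] + K1K2/[H⁺]²) = 1 / (1 + 10^+1.84 + 10^-0.33)
   = 1 / (1 + 69.183 + 0.46774) = 1/70.651 = 0.01415
[CO2*] = α₀ × DIC = 0.01415 × 4.70 = 0.0665 mmol/L

[CO2*] = 0.0665 mmol/L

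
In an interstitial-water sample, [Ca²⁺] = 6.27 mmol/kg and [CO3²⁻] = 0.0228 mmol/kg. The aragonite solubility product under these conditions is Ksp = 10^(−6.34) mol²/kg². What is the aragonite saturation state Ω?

Ω = 0.313

Ksp = 10^(−6.34) = 4.571×10^-7
Ω = [Ca²⁺][CO3²⁻]/Ksp = (6.27×10^-3)(0.0228×10^-3) / 4.571×10^-7 = 0.313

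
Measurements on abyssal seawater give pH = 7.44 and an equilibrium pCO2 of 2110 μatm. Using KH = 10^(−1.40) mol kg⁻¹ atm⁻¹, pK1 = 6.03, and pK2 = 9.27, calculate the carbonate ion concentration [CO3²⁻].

[CO3²⁻] = 0.0319 mmol/kg

[CO2*] = KH · pCO2 = 10^(−1.40) × 2110×10^-6 = 8.400×10^-5 mol/kg
α₀ = 1/(1 + K1/[H⁺] + K1K2/[H⁺]²) = 1/(1 + 10^+1.41 + 10^-0.42) = 0.03692
DIC = [CO2*]/α₀ = 8.400×10^-5 / 0.03692 = 2.275 mmol/kg
[CO3²⁻] = α₂·DIC; α₂ = 0.01404, so [CO3²⁻] = 0.01404 × 2.275 = 0.0319 mmol/kg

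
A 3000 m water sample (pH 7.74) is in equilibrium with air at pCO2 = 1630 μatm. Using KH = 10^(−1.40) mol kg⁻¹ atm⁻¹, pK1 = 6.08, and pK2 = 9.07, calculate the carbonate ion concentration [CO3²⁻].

[CO3²⁻] = 0.139 mmol/kg

[CO2*] = KH · pCO2 = 10^(−1.40) × 1630×10^-6 = 6.489×10^-5 mol/kg
α₀ = 1/(1 + K1/[H⁺] + K1K2/[H⁺]²) = 1/(1 + 10^+1.66 + 10^+0.33) = 0.02047
DIC = [CO2*]/α₀ = 6.489×10^-5 / 0.02047 = 3.170 mmol/kg
[CO3²⁻] = α₂·DIC; α₂ = 0.04377, so [CO3²⁻] = 0.04377 × 3.170 = 0.139 mmol/kg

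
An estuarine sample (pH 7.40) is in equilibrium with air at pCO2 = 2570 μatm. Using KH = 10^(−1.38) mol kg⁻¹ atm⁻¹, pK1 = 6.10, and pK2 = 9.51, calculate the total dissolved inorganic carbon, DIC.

[CO2*] = KH · pCO2 = 10^(−1.38) × 2570×10^-6 = 1.071×10^-4 mol/kg
α₀ = 1/(1 + K1/[H⁺] + K1K2/[H⁺]²) = 1/(1 + 10^+1.30 + 10^-0.81) = 0.04738
DIC = [CO2*]/α₀ = 1.071×10^-4 / 0.04738 = 2.26 mmol/kg

DIC = 2.26 mmol/kg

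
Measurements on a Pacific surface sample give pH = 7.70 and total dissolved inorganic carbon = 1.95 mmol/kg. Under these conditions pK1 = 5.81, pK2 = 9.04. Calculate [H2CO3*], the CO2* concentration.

[CO2*] = 0.0237 mmol/kg

α₀ = 1 / (1 + K1/[H⁺] + K1K2/[H⁺]²) = 1 / (1 + 10^+1.89 + 10^+0.55)
   = 1 / (1 + 77.625 + 3.5481) = 1/82.173 = 0.01217
[CO2*] = α₀ × DIC = 0.01217 × 1.95 = 0.0237 mmol/kg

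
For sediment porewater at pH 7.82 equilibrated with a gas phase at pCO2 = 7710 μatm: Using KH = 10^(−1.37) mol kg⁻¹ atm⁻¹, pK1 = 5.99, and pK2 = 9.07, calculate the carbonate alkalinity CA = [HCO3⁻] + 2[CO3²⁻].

CA = 24.7 mmol/kg

[CO2*] = KH · pCO2 = 10^(−1.37) × 7710×10^-6 = 3.289×10^-4 mol/kg
α₀ = 1/(1 + K1/[H⁺] + K1K2/[H⁺]²) = 1/(1 + 10^+1.83 + 10^+0.58) = 0.01381
DIC = [CO2*]/α₀ = 3.289×10^-4 / 0.01381 = 23.82 mmol/kg
CA = (α₁ + 2α₂)·DIC = (0.9337 + 2×0.05250) × 23.82 = 24.7 mmol/kg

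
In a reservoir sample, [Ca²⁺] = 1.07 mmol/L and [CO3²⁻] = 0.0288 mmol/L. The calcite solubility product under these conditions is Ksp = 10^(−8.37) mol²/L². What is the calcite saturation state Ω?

Ω = 7.22

Ksp = 10^(−8.37) = 4.266×10^-9
Ω = [Ca²⁺][CO3²⁻]/Ksp = (1.07×10^-3)(0.0288×10^-3) / 4.266×10^-9 = 7.22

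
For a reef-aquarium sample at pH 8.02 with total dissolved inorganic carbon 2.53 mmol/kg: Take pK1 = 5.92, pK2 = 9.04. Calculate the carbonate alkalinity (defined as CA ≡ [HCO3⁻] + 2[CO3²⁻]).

CA = 2.73 mmol/kg

CA = [HCO3⁻] + 2[CO3²⁻] = (α₁ + 2α₂)·DIC
At pH 8.02: [H⁺]/K1 = 10^-2.10 = 0.0079433, K2/[H⁺] = 10^-1.02 = 0.095499
α₁ = 1/(1 + 0.0079433 + 0.095499) = 1/1.1034 = 0.9063; α₂ = α₁·K2/[H⁺] = 0.08655
α₁ + 2α₂ = 1.0793
CA = 1.0793 × 2.53 = 2.73 mmol/kg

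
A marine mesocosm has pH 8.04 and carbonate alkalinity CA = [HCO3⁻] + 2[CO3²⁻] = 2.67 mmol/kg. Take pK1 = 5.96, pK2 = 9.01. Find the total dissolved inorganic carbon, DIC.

DIC = 2.45 mmol/kg

CA = [HCO3⁻] + 2[CO3²⁻] = (α₁ + 2α₂)·DIC
At pH 8.04: [H⁺]/K1 = 10^-2.08 = 0.0083176, K2/[H⁺] = 10^-0.97 = 0.10715
α₁ = 1/(1 + 0.0083176 + 0.10715) = 1/1.1155 = 0.8965; α₂ = α₁·K2/[H⁺] = 0.09606
α₁ + 2α₂ = 1.0886
DIC = CA / (α₁ + 2α₂) = 2.67 / 1.0886 = 2.45 mmol/kg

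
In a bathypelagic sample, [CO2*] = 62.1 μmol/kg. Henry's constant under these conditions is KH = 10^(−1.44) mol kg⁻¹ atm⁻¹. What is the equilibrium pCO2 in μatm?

pCO2 = 1710 μatm

KH = 10^(−1.44) = 3.631×10^-2 mol kg⁻¹ atm⁻¹
pCO2 = [CO2*]/KH = 62.1×10^-6 / 3.631×10^-2 = 1.71×10^-3 atm = 1710 μatm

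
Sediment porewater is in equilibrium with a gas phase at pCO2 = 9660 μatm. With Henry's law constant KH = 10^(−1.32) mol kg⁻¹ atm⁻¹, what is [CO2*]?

[CO2*] = 462 μmol/kg

KH = 10^(−1.32) = 4.786×10^-2 mol kg⁻¹ atm⁻¹
[CO2*] = KH · pCO2 = 4.786×10^-2 × 9660×10^-6 atm = 4.62×10^-4 mol/kg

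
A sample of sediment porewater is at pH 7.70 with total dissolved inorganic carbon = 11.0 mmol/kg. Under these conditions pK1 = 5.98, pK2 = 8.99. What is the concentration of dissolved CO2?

[CO2*] = 0.196 mmol/kg

α₀ = 1 / (1 + K1/[H⁺] + K1K2/[H⁺]²) = 1 / (1 + 10^+1.72 + 10^+0.43)
   = 1 / (1 + 52.481 + 2.6915) = 1/56.172 = 0.01780
[CO2*] = α₀ × DIC = 0.01780 × 11.0 = 0.196 mmol/kg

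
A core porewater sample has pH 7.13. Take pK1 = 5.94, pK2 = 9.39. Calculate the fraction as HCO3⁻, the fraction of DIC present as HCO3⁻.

α₁ = 1 / (1 + [H⁺]/K1 + K2/[H⁺]) = 1 / (1 + 10^-1.19 + 10^-2.26)
   = 1 / (1 + 0.064565 + 0.0054954) = 1/1.0701 = 0.9345

α₁ = 0.935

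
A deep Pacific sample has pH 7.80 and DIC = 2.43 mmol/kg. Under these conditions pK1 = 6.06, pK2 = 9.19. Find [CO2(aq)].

[CO2*] = 0.0418 mmol/kg

α₀ = 1 / (1 + K1/[H⁺] + K1K2/[H⁺]²) = 1 / (1 + 10^+1.74 + 10^+0.35)
   = 1 / (1 + 54.954 + 2.2387) = 1/58.193 = 0.01718
[CO2*] = α₀ × DIC = 0.01718 × 2.43 = 0.0418 mmol/kg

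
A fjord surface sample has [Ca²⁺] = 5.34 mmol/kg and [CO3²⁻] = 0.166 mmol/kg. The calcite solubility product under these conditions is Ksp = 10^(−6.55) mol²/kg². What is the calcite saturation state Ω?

Ω = 3.15

Ksp = 10^(−6.55) = 2.818×10^-7
Ω = [Ca²⁺][CO3²⁻]/Ksp = (5.34×10^-3)(0.166×10^-3) / 2.818×10^-7 = 3.15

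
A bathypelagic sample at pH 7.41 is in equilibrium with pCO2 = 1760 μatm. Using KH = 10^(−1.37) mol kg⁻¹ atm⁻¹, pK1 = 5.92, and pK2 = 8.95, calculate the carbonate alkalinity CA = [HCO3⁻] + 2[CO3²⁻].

CA = 2.45 mmol/kg

[CO2*] = KH · pCO2 = 10^(−1.37) × 1760×10^-6 = 7.508×10^-5 mol/kg
α₀ = 1/(1 + K1/[H⁺] + K1K2/[H⁺]²) = 1/(1 + 10^+1.49 + 10^-0.05) = 0.03049
DIC = [CO2*]/α₀ = 7.508×10^-5 / 0.03049 = 2.462 mmol/kg
CA = (α₁ + 2α₂)·DIC = (0.9423 + 2×0.02718) × 2.462 = 2.45 mmol/kg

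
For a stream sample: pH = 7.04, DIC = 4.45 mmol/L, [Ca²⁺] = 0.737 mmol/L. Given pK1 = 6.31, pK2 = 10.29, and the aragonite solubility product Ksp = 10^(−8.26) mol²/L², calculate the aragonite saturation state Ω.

α₂ = 1 / (1 + [H⁺]/K2 + [H⁺]²/(K1K2)) = 1 / (1 + 10^+3.25 + 10^+2.52)
   = 1 / (1 + 1778.3 + 331.13) = 1/2110.4 = 0.0004738
[CO3²⁻] = α₂ × DIC = 0.0004738 × 4.45 = 0.002109 mmol/L = 2.109 μmol/L
Ksp = 10^(−8.26) = 5.495×10^-9
Ω = [Ca²⁺][CO3²⁻]/Ksp = (0.737×10^-3)(2.109×10^-6) / 5.495×10^-9 = 0.283

Ω = 0.283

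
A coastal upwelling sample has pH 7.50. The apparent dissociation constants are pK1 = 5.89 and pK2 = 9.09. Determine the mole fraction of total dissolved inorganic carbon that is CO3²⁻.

α₂ = 0.0245

α₂ = 1 / (1 + [H⁺]/K2 + [H⁺]²/(K1K2)) = 1 / (1 + 10^+1.59 + 10^-0.02)
   = 1 / (1 + 38.905 + 0.95499) = 1/40.860 = 0.02447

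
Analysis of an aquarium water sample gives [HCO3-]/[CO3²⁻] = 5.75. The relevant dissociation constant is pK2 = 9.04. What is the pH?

From K2 = [H⁺][CO3²⁻]/[HCO3-]:  pH = pK2 − log₁₀([HCO3-]/[CO3²⁻])
log₁₀(5.75) = +0.760
pH = 9.04 − (+0.760) = 8.28

pH = 8.28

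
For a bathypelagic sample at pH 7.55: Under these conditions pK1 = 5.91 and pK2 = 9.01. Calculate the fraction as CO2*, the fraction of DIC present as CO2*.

α₀ = 1 / (1 + K1/[H⁺] + K1K2/[H⁺]²) = 1 / (1 + 10^+1.64 + 10^+0.18)
   = 1 / (1 + 43.652 + 1.5136) = 1/46.165 = 0.02166

α₀ = 0.0217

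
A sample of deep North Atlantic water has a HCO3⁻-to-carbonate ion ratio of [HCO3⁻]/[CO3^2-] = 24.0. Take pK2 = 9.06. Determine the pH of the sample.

From K2 = [H⁺][CO3^2-]/[HCO3⁻]:  pH = pK2 − log₁₀([HCO3⁻]/[CO3^2-])
log₁₀(24.0) = +1.380
pH = 9.06 − (+1.380) = 7.68

pH = 7.68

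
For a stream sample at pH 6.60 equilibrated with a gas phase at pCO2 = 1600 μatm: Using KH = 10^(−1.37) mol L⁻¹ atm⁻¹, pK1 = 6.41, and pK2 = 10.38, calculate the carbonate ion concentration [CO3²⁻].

[CO3²⁻] = 0.0175 μmol/L

[CO2*] = KH · pCO2 = 10^(−1.37) × 1600×10^-6 = 6.825×10^-5 mol/L
α₀ = 1/(1 + K1/[H⁺] + K1K2/[H⁺]²) = 1/(1 + 10^+0.19 + 10^-3.59) = 0.3923
DIC = [CO2*]/α₀ = 6.825×10^-5 / 0.3923 = 0.1740 mmol/L
[CO3²⁻] = α₂·DIC; α₂ = 0.0001008, so [CO3²⁻] = 0.0001008 × 0.1740 = 1.75×10^-5 mmol/L = 0.0175 μmol/L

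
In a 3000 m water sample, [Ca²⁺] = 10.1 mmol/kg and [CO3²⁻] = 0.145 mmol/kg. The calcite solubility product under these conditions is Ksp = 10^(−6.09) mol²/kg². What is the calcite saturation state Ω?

Ω = 1.80

Ksp = 10^(−6.09) = 8.128×10^-7
Ω = [Ca²⁺][CO3²⁻]/Ksp = (10.1×10^-3)(0.145×10^-3) / 8.128×10^-7 = 1.80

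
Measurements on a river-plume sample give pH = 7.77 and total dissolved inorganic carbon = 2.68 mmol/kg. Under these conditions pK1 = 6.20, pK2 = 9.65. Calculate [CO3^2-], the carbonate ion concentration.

[CO3²⁻] = 0.0340 mmol/kg

α₂ = 1 / (1 + [H⁺]/K2 + [H⁺]²/(K1K2)) = 1 / (1 + 10^+1.88 + 10^+0.31)
   = 1 / (1 + 75.858 + 2.0417) = 1/78.899 = 0.01267
[CO3²⁻] = α₂ × DIC = 0.01267 × 2.68 = 0.0340 mmol/kg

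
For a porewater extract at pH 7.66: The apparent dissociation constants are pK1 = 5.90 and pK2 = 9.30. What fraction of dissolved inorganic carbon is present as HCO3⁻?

α₁ = 1 / (1 + [H⁺]/K1 + K2/[H⁺]) = 1 / (1 + 10^-1.76 + 10^-1.64)
   = 1 / (1 + 0.017378 + 0.022909) = 1/1.0403 = 0.9613

α₁ = 0.961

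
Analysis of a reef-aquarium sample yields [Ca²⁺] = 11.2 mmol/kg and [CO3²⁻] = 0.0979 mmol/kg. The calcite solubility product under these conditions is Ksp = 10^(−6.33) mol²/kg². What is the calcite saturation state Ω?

Ω = 2.34

Ksp = 10^(−6.33) = 4.677×10^-7
Ω = [Ca²⁺][CO3²⁻]/Ksp = (11.2×10^-3)(0.0979×10^-3) / 4.677×10^-7 = 2.34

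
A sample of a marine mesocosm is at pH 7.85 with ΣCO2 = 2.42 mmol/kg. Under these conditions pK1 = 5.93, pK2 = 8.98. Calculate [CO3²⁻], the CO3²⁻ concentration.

α₂ = 1 / (1 + [H⁺]/K2 + [H⁺]²/(K1K2)) = 1 / (1 + 10^+1.13 + 10^-0.79)
   = 1 / (1 + 13.490 + 0.16218) = 1/14.652 = 0.06825
[CO3²⁻] = α₂ × DIC = 0.06825 × 2.42 = 0.165 mmol/kg

[CO3²⁻] = 0.165 mmol/kg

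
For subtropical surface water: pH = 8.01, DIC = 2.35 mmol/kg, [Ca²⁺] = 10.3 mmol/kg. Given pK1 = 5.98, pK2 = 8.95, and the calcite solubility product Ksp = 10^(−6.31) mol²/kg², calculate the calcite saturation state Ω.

Ω = 5.05

α₂ = 1 / (1 + [H⁺]/K2 + [H⁺]²/(K1K2)) = 1 / (1 + 10^+0.94 + 10^-1.09)
   = 1 / (1 + 8.7096 + 0.081283) = 1/9.7909 = 0.1021
[CO3²⁻] = α₂ × DIC = 0.1021 × 2.35 = 0.2400 mmol/kg
Ksp = 10^(−6.31) = 4.898×10^-7
Ω = [Ca²⁺][CO3²⁻]/Ksp = (10.3×10^-3)(2.400×10^-4) / 4.898×10^-7 = 5.05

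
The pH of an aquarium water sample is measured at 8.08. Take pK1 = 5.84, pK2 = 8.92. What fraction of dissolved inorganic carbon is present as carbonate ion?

α₂ = 0.126

α₂ = 1 / (1 + [H⁺]/K2 + [H⁺]²/(K1K2)) = 1 / (1 + 10^+0.84 + 10^-1.40)
   = 1 / (1 + 6.9183 + 0.039811) = 1/7.9581 = 0.1257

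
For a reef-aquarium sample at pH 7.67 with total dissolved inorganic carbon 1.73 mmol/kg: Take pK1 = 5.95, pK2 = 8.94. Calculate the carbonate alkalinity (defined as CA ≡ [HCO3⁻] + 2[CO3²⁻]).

CA = [HCO3⁻] + 2[CO3²⁻] = (α₁ + 2α₂)·DIC
At pH 7.67: [H⁺]/K1 = 10^-1.72 = 0.019055, K2/[H⁺] = 10^-1.27 = 0.053703
α₁ = 1/(1 + 0.019055 + 0.053703) = 1/1.0728 = 0.9322; α₂ = α₁·K2/[H⁺] = 0.05006
α₁ + 2α₂ = 1.0323
CA = 1.0323 × 1.73 = 1.79 mmol/kg

CA = 1.79 mmol/kg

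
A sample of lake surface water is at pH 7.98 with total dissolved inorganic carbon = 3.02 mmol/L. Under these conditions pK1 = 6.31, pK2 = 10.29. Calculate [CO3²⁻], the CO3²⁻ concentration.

α₂ = 1 / (1 + [H⁺]/K2 + [H⁺]²/(K1K2)) = 1 / (1 + 10^+2.31 + 10^+0.64)
   = 1 / (1 + 204.17 + 4.3652) = 1/209.54 = 0.004772
[CO3²⁻] = α₂ × DIC = 0.004772 × 3.02 = 0.0144 mmol/L = 14.4 μmol/L

[CO3²⁻] = 14.4 μmol/L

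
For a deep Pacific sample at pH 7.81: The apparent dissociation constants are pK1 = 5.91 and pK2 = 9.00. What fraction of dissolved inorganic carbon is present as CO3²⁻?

α₂ = 1 / (1 + [H⁺]/K2 + [H⁺]²/(K1K2)) = 1 / (1 + 10^+1.19 + 10^-0.71)
   = 1 / (1 + 15.488 + 0.19498) = 1/16.683 = 0.05994

α₂ = 0.0599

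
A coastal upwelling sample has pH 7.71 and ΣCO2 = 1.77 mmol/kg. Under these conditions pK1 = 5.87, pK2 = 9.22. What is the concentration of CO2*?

α₀ = 1 / (1 + K1/[H⁺] + K1K2/[H⁺]²) = 1 / (1 + 10^+1.84 + 10^+0.33)
   = 1 / (1 + 69.183 + 2.1380) = 1/72.321 = 0.01383
[CO2*] = α₀ × DIC = 0.01383 × 1.77 = 0.0245 mmol/kg

[CO2*] = 0.0245 mmol/kg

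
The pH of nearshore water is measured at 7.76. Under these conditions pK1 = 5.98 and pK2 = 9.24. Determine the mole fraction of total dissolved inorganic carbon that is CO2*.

α₀ = 0.0158

α₀ = 1 / (1 + K1/[H⁺] + K1K2/[H⁺]²) = 1 / (1 + 10^+1.78 + 10^+0.30)
   = 1 / (1 + 60.256 + 1.9953) = 1/63.251 = 0.01581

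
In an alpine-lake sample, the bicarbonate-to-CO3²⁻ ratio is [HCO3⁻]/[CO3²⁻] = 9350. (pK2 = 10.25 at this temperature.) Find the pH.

pH = 6.28

From K2 = [H⁺][CO3²⁻]/[HCO3⁻]:  pH = pK2 − log₁₀([HCO3⁻]/[CO3²⁻])
log₁₀(9350) = +3.971
pH = 10.25 − (+3.971) = 6.28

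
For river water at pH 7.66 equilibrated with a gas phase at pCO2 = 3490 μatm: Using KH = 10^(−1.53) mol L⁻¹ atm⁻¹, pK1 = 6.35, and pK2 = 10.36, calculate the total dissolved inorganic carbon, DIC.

DIC = 2.21 mmol/L

[CO2*] = KH · pCO2 = 10^(−1.53) × 3490×10^-6 = 1.030×10^-4 mol/L
α₀ = 1/(1 + K1/[H⁺] + K1K2/[H⁺]²) = 1/(1 + 10^+1.31 + 10^-1.39) = 0.04660
DIC = [CO2*]/α₀ = 1.030×10^-4 / 0.04660 = 2.21 mmol/L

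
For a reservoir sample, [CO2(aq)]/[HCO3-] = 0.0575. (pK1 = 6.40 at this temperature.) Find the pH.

pH = 7.64

From K1 = [H⁺][HCO3-]/[CO2(aq)]:  pH = pK1 − log₁₀([CO2(aq)]/[HCO3-])
log₁₀(0.0575) = -1.240
pH = 6.40 − (-1.240) = 7.64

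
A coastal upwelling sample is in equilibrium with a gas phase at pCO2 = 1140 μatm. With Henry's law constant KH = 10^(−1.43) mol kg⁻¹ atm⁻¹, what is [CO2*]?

KH = 10^(−1.43) = 3.715×10^-2 mol kg⁻¹ atm⁻¹
[CO2*] = KH · pCO2 = 3.715×10^-2 × 1140×10^-6 atm = 4.24×10^-5 mol/kg

[CO2*] = 42.4 μmol/kg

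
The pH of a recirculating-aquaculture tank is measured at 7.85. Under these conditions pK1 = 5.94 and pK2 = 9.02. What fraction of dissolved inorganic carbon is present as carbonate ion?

α₂ = 0.0626

α₂ = 1 / (1 + [H⁺]/K2 + [H⁺]²/(K1K2)) = 1 / (1 + 10^+1.17 + 10^-0.74)
   = 1 / (1 + 14.791 + 0.18197) = 1/15.973 = 0.06261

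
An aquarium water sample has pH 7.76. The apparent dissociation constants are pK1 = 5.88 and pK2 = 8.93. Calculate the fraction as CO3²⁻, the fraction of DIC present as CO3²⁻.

α₂ = 0.0626

α₂ = 1 / (1 + [H⁺]/K2 + [H⁺]²/(K1K2)) = 1 / (1 + 10^+1.17 + 10^-0.71)
   = 1 / (1 + 14.791 + 0.19498) = 1/15.986 = 0.06255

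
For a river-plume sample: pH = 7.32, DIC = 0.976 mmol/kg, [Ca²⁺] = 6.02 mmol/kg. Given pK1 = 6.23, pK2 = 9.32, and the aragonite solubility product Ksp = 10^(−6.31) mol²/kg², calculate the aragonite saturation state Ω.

Ω = 0.110

α₂ = 1 / (1 + [H⁺]/K2 + [H⁺]²/(K1K2)) = 1 / (1 + 10^+2.00 + 10^+0.91)
   = 1 / (1 + 100.00 + 8.1283) = 1/109.13 = 0.009164
[CO3²⁻] = α₂ × DIC = 0.009164 × 0.976 = 0.008944 mmol/kg = 8.944 μmol/kg
Ksp = 10^(−6.31) = 4.898×10^-7
Ω = [Ca²⁺][CO3²⁻]/Ksp = (6.02×10^-3)(8.944×10^-6) / 4.898×10^-7 = 0.110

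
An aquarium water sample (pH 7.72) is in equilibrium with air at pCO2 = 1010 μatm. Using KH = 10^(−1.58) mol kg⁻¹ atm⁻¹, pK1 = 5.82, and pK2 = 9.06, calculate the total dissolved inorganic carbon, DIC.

[CO2*] = KH · pCO2 = 10^(−1.58) × 1010×10^-6 = 2.657×10^-5 mol/kg
α₀ = 1/(1 + K1/[H⁺] + K1K2/[H⁺]²) = 1/(1 + 10^+1.90 + 10^+0.56) = 0.01190
DIC = [CO2*]/α₀ = 2.657×10^-5 / 0.01190 = 2.23 mmol/kg

DIC = 2.23 mmol/kg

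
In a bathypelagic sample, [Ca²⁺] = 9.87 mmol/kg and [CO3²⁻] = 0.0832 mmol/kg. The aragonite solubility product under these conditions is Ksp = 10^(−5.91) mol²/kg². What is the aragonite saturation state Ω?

Ksp = 10^(−5.91) = 1.230×10^-6
Ω = [Ca²⁺][CO3²⁻]/Ksp = (9.87×10^-3)(0.0832×10^-3) / 1.230×10^-6 = 0.667

Ω = 0.667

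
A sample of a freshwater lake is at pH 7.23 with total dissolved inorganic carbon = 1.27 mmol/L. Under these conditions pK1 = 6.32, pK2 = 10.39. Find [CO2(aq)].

[CO2*] = 0.139 mmol/L

α₀ = 1 / (1 + K1/[H⁺] + K1K2/[H⁺]²) = 1 / (1 + 10^+0.91 + 10^-2.25)
   = 1 / (1 + 8.1283 + 0.0056234) = 1/9.1339 = 0.1095
[CO2*] = α₀ × DIC = 0.1095 × 1.27 = 0.139 mmol/L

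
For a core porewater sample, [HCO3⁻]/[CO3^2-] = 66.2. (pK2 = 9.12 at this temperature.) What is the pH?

From K2 = [H⁺][CO3^2-]/[HCO3⁻]:  pH = pK2 − log₁₀([HCO3⁻]/[CO3^2-])
log₁₀(66.2) = +1.821
pH = 9.12 − (+1.821) = 7.30

pH = 7.30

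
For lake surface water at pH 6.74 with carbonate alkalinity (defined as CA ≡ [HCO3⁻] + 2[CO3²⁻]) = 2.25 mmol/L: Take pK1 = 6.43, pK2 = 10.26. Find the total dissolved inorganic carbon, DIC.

CA = [HCO3⁻] + 2[CO3²⁻] = (α₁ + 2α₂)·DIC
At pH 6.74: [H⁺]/K1 = 10^-0.31 = 0.48978, K2/[H⁺] = 10^-3.52 = 0.00030200
α₁ = 1/(1 + 0.48978 + 0.00030200) = 1/1.4901 = 0.6711; α₂ = α₁·K2/[H⁺] = 0.0002027
α₁ + 2α₂ = 0.6715
DIC = CA / (α₁ + 2α₂) = 2.25 / 0.6715 = 3.35 mmol/L

DIC = 3.35 mmol/L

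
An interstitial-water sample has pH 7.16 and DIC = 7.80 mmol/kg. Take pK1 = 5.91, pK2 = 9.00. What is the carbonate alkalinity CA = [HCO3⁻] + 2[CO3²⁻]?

CA = [HCO3⁻] + 2[CO3²⁻] = (α₁ + 2α₂)·DIC
At pH 7.16: [H⁺]/K1 = 10^-1.25 = 0.056234, K2/[H⁺] = 10^-1.84 = 0.014454
α₁ = 1/(1 + 0.056234 + 0.014454) = 1/1.0707 = 0.9340; α₂ = α₁·K2/[H⁺] = 0.01350
α₁ + 2α₂ = 0.9610
CA = 0.9610 × 7.80 = 7.50 mmol/kg

CA = 7.50 mmol/kg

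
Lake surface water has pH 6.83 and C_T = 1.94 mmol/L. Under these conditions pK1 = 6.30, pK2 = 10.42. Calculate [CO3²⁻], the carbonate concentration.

[CO3²⁻] = 0.385 μmol/L

α₂ = 1 / (1 + [H⁺]/K2 + [H⁺]²/(K1K2)) = 1 / (1 + 10^+3.59 + 10^+3.06)
   = 1 / (1 + 3890.5 + 1148.2) = 1/5039.6 = 0.0001984
[CO3²⁻] = α₂ × DIC = 0.0001984 × 1.94 = 0.000385 mmol/L = 0.385 μmol/L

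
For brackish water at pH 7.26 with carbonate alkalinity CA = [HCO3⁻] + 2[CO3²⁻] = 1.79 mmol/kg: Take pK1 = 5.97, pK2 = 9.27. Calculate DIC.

CA = [HCO3⁻] + 2[CO3²⁻] = (α₁ + 2α₂)·DIC
At pH 7.26: [H⁺]/K1 = 10^-1.29 = 0.051286, K2/[H⁺] = 10^-2.01 = 0.0097724
α₁ = 1/(1 + 0.051286 + 0.0097724) = 1/1.0611 = 0.9425; α₂ = α₁·K2/[H⁺] = 0.009210
α₁ + 2α₂ = 0.9609
DIC = CA / (α₁ + 2α₂) = 1.79 / 0.9609 = 1.86 mmol/kg

DIC = 1.86 mmol/kg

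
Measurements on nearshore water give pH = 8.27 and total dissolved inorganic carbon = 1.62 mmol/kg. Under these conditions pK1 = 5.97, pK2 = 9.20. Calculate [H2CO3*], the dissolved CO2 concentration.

[CO2*] = 7.23 μmol/kg

α₀ = 1 / (1 + K1/[H⁺] + K1K2/[H⁺]²) = 1 / (1 + 10^+2.30 + 10^+1.37)
   = 1 / (1 + 199.53 + 23.442) = 1/223.97 = 0.004465
[CO2*] = α₀ × DIC = 0.004465 × 1.62 = 0.00723 mmol/kg = 7.23 μmol/kg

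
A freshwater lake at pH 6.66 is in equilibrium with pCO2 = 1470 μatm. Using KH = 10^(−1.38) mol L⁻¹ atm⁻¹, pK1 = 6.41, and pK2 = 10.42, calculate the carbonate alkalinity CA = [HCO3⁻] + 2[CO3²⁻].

CA = 0.109 mmol/L

[CO2*] = KH · pCO2 = 10^(−1.38) × 1470×10^-6 = 6.128×10^-5 mol/L
α₀ = 1/(1 + K1/[H⁺] + K1K2/[H⁺]²) = 1/(1 + 10^+0.25 + 10^-3.51) = 0.3599
DIC = [CO2*]/α₀ = 6.128×10^-5 / 0.3599 = 0.1703 mmol/L
CA = (α₁ + 2α₂)·DIC = (0.6400 + 2×0.0001112) × 0.1703 = 0.109 mmol/L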